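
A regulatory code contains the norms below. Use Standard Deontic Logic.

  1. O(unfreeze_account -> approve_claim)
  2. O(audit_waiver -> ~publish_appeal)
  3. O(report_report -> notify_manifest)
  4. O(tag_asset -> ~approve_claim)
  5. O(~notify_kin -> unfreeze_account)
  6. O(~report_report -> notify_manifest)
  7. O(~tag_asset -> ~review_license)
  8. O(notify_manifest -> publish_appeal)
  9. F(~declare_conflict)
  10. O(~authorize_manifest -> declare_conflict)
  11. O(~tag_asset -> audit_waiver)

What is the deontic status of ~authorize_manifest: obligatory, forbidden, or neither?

Premise 10 is O(~authorize_manifest -> declare_conflict); even if O(declare_conflict) held, inferring O(~authorize_manifest) would be affirming the consequent — invalid.
No premise or chain of K-axiom applications forces O(~authorize_manifest), and none forces O(authorize_manifest). So ~authorize_manifest is neither obligatory nor forbidden under these norms.

Neither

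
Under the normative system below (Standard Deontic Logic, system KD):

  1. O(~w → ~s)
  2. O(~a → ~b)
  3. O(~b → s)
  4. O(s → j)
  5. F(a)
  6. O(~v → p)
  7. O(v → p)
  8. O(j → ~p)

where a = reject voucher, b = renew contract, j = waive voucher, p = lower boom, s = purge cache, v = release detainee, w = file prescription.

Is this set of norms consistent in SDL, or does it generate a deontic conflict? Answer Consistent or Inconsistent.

Inconsistent

Premises 7 and 6 cover both cases: O(v → p) and O(~v → p). Since v ∨ ~v is a tautology, O(p) follows.
Premise 8, O(j → ~p), contraposes to O(p → ~j); with O(p) we get O(~j).
Premise 4, O(s → j), contraposes to O(~j → ~s); with O(~j) we get O(~s).
The contrapositive of premise 3 (O(~b → s)) is O(~s → b), and O(~s) is already established, so O(b).
Premise 2, O(~a → ~b), contraposes to O(b → a); with O(b) we get O(a).
However, F(a) at premise 5 amounts to O(~a).
We now have both O(a) and O(~a) — a is simultaneously obligatory and forbidden, violating the D-axiom.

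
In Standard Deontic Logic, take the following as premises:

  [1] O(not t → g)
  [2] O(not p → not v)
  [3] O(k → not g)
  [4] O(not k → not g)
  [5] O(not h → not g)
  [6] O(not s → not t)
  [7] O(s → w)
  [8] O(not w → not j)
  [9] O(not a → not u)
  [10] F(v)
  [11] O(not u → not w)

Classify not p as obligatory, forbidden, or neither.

Neither

Premise 2 is O(not p → not v); even if O(not v) held, inferring O(not p) would be affirming the consequent — invalid.
No premise or chain of K-axiom applications forces O(not p), and none forces O(p). So not p is neither obligatory nor forbidden under these norms.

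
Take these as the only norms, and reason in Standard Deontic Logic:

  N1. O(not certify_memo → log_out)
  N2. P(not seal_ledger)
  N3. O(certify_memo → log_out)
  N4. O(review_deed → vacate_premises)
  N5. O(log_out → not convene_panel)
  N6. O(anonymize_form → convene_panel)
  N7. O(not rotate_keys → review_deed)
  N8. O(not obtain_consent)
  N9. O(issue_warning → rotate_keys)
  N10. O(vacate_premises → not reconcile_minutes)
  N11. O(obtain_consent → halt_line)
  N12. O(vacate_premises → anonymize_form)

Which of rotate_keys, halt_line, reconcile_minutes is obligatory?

Premises 3 and 1 are O(certify_memo → log_out) and O(not certify_memo → log_out); every ideal world satisfies certify_memo or not certify_memo, so in either case log_out holds — hence O(log_out).
From O(log_out) and premise 5, O(log_out → not convene_panel), we obtain O(not convene_panel).
Premise 6 is O(anonymize_form → convene_panel); contrapositively O(not convene_panel → not anonymize_form). Since O(not convene_panel) holds, K gives O(not anonymize_form).
Premise 12, O(vacate_premises → anonymize_form), contraposes to O(not anonymize_form → not vacate_premises); with O(not anonymize_form) we get O(not vacate_premises).
The contrapositive of premise 4 (O(review_deed → vacate_premises)) is O(not vacate_premises → not review_deed), and O(not vacate_premises) is already established, so O(not review_deed).
The contrapositive of premise 7 (O(not rotate_keys → review_deed)) is O(not review_deed → rotate_keys), and O(not review_deed) is already established, so O(rotate_keys).
So O(rotate_keys) holds — rotate_keys is obligatory. None of the other listed options is made obligatory by any chain of premises.

rotate_keys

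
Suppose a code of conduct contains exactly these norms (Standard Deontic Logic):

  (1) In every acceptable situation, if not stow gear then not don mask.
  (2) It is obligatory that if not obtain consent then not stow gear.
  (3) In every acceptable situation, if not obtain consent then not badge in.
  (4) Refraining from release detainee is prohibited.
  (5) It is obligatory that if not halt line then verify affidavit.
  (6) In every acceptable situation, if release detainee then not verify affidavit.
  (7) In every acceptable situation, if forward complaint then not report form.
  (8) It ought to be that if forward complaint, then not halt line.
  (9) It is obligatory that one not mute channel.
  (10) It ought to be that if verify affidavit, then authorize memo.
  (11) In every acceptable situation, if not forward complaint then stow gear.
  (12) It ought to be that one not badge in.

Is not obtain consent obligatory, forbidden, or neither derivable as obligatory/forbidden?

Premise 4, F(¬release_detainee), is equivalent to O(release_detainee).
With premise 6, O(release_detainee → ¬verify_affidavit), the K-axiom yields O(¬verify_affidavit).
The contrapositive of premise 5 (O(¬halt_line → verify_affidavit)) is O(¬verify_affidavit → halt_line), and O(¬verify_affidavit) is already established, so O(halt_line).
The contrapositive of premise 8 (O(forward_complaint → ¬halt_line)) is O(halt_line → ¬forward_complaint), and O(halt_line) is already established, so O(¬forward_complaint).
With premise 11, O(¬forward_complaint → stow_gear), the K-axiom yields O(stow_gear).
Premise 2 is O(¬obtain_consent → ¬stow_gear); contrapositively O(stow_gear → obtain_consent). Since O(stow_gear) holds, K gives O(obtain_consent).
Premises 1, 3, 7, 9, 10, 12 do not contribute to this derivation.
Thus O(obtain_consent), which is F(¬obtain_consent): ¬obtain_consent is forbidden.

Forbidden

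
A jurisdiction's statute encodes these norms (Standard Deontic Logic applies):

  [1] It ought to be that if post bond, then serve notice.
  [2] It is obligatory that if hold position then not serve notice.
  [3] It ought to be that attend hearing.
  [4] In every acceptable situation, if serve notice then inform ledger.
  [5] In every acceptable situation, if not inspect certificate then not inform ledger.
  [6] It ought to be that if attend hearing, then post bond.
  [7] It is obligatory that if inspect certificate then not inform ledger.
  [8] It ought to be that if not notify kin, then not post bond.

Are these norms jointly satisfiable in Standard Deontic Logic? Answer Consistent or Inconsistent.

By case analysis on ¬inspect_certificate: premise 5 gives O(¬inspect_certificate → ¬inform_ledger) and premise 7 gives O(inspect_certificate → ¬inform_ledger), so O(¬inform_ledger) either way.
Premise 4 is O(serve_notice → inform_ledger); contrapositively O(¬inform_ledger → ¬serve_notice). Since O(¬inform_ledger) holds, K gives O(¬serve_notice).
Premise 1, O(post_bond → serve_notice), contraposes to O(¬serve_notice → ¬post_bond); with O(¬serve_notice) we get O(¬post_bond).
The contrapositive of premise 6 (O(attend_hearing → post_bond)) is O(¬post_bond → ¬attend_hearing), and O(¬post_bond) is already established, so O(¬attend_hearing).
But premise 3 directly asserts O(attend_hearing).
We now have both O(¬attend_hearing) and O(attend_hearing) — attend_hearing is simultaneously obligatory and forbidden, violating the D-axiom.

Inconsistent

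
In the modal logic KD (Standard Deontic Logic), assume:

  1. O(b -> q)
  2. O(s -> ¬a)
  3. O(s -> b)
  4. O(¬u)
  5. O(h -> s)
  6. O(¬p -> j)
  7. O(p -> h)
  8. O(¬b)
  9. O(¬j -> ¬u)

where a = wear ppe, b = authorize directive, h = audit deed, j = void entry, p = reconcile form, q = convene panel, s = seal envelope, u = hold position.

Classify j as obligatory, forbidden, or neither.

From premise 8 we have O(¬b).
Premise 3, O(s -> b), contraposes to O(¬b -> ¬s); with O(¬b) we get O(¬s).
Premise 5, O(h -> s), contraposes to O(¬s -> ¬h); with O(¬s) we get O(¬h).
The contrapositive of premise 7 (O(p -> h)) is O(¬h -> ¬p), and O(¬h) is already established, so O(¬p).
Applying K to premise 6 (O(¬p -> j)) and O(¬p) yields O(j).
Premises 1, 2, 4, 9 do not contribute to this derivation.
Hence j is obligatory.

Obligatory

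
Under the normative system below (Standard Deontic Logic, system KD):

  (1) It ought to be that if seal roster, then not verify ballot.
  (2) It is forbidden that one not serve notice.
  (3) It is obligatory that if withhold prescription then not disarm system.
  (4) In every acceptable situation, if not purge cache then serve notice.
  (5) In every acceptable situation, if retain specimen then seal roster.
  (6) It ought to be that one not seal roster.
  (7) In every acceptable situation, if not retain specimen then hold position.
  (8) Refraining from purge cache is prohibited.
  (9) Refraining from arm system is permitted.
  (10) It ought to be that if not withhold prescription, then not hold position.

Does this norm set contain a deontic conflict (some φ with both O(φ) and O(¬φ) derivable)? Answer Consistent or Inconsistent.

Consistent

Premise 4 is O(¬purge_cache → serve_notice); even if O(serve_notice) held, inferring O(¬purge_cache) would be affirming the consequent — invalid.
So O(¬purge_cache) is not derivable, and the apparent clash with O(purge_cache) does not arise.
A world satisfying every obligation exists (e.g. arm_system=false, disarm_system=false, hold_position=true, purge_cache=true, retain_specimen=false, seal_roster=false, serve_notice=true, verify_ballot=false, withhold_prescription=true); no atom is both obligatory and forbidden, so the set is consistent.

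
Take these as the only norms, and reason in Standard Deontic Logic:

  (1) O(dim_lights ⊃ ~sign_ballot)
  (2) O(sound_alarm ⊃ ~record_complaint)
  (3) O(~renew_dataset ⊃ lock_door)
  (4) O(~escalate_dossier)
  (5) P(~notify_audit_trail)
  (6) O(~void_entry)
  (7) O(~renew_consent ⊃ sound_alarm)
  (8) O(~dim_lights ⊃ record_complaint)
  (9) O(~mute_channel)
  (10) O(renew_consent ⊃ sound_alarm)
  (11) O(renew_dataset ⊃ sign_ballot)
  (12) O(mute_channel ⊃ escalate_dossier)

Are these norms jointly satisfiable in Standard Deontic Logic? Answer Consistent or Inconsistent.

Consistent

Premise 12 is O(mute_channel ⊃ escalate_dossier), but O(mute_channel) is not derivable from the premises, so it does not yield O(escalate_dossier).
So O(escalate_dossier) is not derivable, and the apparent clash with O(~escalate_dossier) does not arise.
A world satisfying every obligation exists (e.g. dim_lights=true, escalate_dossier=false, lock_door=true, mute_channel=false, notify_audit_trail=false, record_complaint=false, renew_consent=false, renew_dataset=false, sign_ballot=false, sound_alarm=true, void_entry=false); no atom is both obligatory and forbidden, so the set is consistent.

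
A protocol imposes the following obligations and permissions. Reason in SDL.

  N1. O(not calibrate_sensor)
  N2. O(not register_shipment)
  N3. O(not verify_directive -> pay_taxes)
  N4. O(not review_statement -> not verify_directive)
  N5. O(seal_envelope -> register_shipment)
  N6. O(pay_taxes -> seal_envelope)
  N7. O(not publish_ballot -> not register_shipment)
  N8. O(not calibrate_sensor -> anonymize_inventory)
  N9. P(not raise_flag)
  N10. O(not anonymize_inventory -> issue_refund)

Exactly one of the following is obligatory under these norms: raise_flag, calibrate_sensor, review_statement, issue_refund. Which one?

review_statement

From premise 2 we have O(not register_shipment).
Premise 5 is O(seal_envelope -> register_shipment); contrapositively O(not register_shipment -> not seal_envelope). Since O(not register_shipment) holds, K gives O(not seal_envelope).
Premise 6, O(pay_taxes -> seal_envelope), contraposes to O(not seal_envelope -> not pay_taxes); with O(not seal_envelope) we get O(not pay_taxes).
Premise 3 is O(not verify_directive -> pay_taxes); contrapositively O(not pay_taxes -> verify_directive). Since O(not pay_taxes) holds, K gives O(verify_directive).
Premise 4, O(not review_statement -> not verify_directive), contraposes to O(verify_directive -> review_statement); with O(verify_directive) we get O(review_statement).
So O(review_statement) holds — review_statement is obligatory. None of the other listed options is made obligatory by any chain of premises.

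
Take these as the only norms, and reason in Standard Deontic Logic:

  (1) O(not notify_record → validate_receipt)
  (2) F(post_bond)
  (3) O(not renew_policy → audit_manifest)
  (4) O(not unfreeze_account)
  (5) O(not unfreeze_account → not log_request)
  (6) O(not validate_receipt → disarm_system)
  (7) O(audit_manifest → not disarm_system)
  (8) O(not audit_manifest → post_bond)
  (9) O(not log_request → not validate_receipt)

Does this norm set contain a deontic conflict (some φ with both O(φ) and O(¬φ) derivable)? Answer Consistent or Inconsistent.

Premise 2, F(post_bond), is equivalent to O(not post_bond).
Premise 8, O(not audit_manifest → post_bond), contraposes to O(not post_bond → audit_manifest); with O(not post_bond) we get O(audit_manifest).
Applying K to premise 7 (O(audit_manifest → not disarm_system)) and O(audit_manifest) yields O(not disarm_system).
The contrapositive of premise 6 (O(not validate_receipt → disarm_system)) is O(not disarm_system → validate_receipt), and O(not disarm_system) is already established, so O(validate_receipt).
Premise 9 is O(not log_request → not validate_receipt); contrapositively O(validate_receipt → log_request). Since O(validate_receipt) holds, K gives O(log_request).
Premise 5, O(not unfreeze_account → not log_request), contraposes to O(log_request → unfreeze_account); with O(log_request) we get O(unfreeze_account).
But premise 4 directly asserts O(not unfreeze_account).
We now have both O(unfreeze_account) and O(not unfreeze_account) — unfreeze_account is simultaneously obligatory and forbidden, violating the D-axiom.

Inconsistent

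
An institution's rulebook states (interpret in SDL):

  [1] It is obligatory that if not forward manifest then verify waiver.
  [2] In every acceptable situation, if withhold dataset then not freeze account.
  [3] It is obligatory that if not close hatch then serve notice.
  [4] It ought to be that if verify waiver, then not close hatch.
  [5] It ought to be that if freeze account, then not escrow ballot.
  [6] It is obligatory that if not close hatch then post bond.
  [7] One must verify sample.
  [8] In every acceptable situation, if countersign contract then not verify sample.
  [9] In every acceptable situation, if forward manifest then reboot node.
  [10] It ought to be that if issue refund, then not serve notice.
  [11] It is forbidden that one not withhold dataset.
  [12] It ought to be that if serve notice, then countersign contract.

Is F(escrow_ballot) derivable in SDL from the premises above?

No

Premise 5 is O(freeze_account → ¬escrow_ballot), but O(freeze_account) is not derivable from the premises, so it does not yield O(¬escrow_ballot).
No other premise forces O(¬escrow_ballot). An ideal world satisfying every premise can still have escrow_ballot true, so F(escrow_ballot) is not derivable.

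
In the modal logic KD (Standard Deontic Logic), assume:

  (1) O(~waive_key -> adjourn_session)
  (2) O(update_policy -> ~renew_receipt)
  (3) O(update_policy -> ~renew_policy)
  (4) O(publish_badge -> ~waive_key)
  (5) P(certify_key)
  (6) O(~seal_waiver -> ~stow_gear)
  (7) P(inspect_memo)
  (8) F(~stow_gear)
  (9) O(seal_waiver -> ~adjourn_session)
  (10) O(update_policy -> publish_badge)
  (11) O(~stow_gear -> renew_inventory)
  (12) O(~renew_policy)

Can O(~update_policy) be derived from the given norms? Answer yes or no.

F(~stow_gear) at premise 8 means O(stow_gear).
The contrapositive of premise 6 (O(~seal_waiver -> ~stow_gear)) is O(stow_gear -> seal_waiver), and O(stow_gear) is already established, so O(seal_waiver).
Premise 9 is O(seal_waiver -> ~adjourn_session); since O(seal_waiver), deontic closure gives O(~adjourn_session).
Premise 1 is O(~waive_key -> adjourn_session); contrapositively O(~adjourn_session -> waive_key). Since O(~adjourn_session) holds, K gives O(waive_key).
Premise 4, O(publish_badge -> ~waive_key), contraposes to O(waive_key -> ~publish_badge); with O(waive_key) we get O(~publish_badge).
The contrapositive of premise 10 (O(update_policy -> publish_badge)) is O(~publish_badge -> ~update_policy), and O(~publish_badge) is already established, so O(~update_policy).
Premises 2, 3, 5, 7, 11, 12 do not contribute to this derivation.
So O(~update_policy) follows.

Yes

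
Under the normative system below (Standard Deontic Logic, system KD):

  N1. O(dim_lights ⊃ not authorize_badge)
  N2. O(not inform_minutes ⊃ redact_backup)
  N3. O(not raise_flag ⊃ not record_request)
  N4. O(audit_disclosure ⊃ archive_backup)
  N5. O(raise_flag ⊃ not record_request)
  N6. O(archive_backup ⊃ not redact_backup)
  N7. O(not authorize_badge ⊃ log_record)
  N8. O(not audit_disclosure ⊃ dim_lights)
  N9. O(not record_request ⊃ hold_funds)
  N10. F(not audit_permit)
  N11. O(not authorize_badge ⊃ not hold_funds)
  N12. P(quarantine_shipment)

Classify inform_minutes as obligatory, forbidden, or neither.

Premises 5 and 3 cover both cases: O(raise_flag ⊃ not record_request) and O(not raise_flag ⊃ not record_request). Since raise_flag ∨ not raise_flag is a tautology, O(not record_request) follows.
Premise 9 is O(not record_request ⊃ hold_funds); since O(not record_request), deontic closure gives O(hold_funds).
Premise 11, O(not authorize_badge ⊃ not hold_funds), contraposes to O(hold_funds ⊃ authorize_badge); with O(hold_funds) we get O(authorize_badge).
The contrapositive of premise 1 (O(dim_lights ⊃ not authorize_badge)) is O(authorize_badge ⊃ not dim_lights), and O(authorize_badge) is already established, so O(not dim_lights).
Premise 8, O(not audit_disclosure ⊃ dim_lights), contraposes to O(not dim_lights ⊃ audit_disclosure); with O(not dim_lights) we get O(audit_disclosure).
Applying K to premise 4 (O(audit_disclosure ⊃ archive_backup)) and O(audit_disclosure) yields O(archive_backup).
With premise 6, O(archive_backup ⊃ not redact_backup), the K-axiom yields O(not redact_backup).
Premise 2 is O(not inform_minutes ⊃ redact_backup); contrapositively O(not redact_backup ⊃ inform_minutes). Since O(not redact_backup) holds, K gives O(inform_minutes).
Premises 7, 10, 12 do not contribute to this derivation.
Hence inform_minutes is obligatory.

Obligatory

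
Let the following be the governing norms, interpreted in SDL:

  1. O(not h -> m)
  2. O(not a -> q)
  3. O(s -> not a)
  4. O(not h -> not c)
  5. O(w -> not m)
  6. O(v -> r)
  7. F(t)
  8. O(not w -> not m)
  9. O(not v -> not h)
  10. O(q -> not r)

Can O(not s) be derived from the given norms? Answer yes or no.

By case analysis on not w: premise 8 gives O(not w -> not m) and premise 5 gives O(w -> not m), so O(not m) either way.
The contrapositive of premise 1 (O(not h -> m)) is O(not m -> h), and O(not m) is already established, so O(h).
Premise 9 is O(not v -> not h); contrapositively O(h -> v). Since O(h) holds, K gives O(v).
Premise 6 is O(v -> r); since O(v), deontic closure gives O(r).
The contrapositive of premise 10 (O(q -> not r)) is O(r -> not q), and O(r) is already established, so O(not q).
Premise 2, O(not a -> q), contraposes to O(not q -> a); with O(not q) we get O(a).
The contrapositive of premise 3 (O(s -> not a)) is O(a -> not s), and O(a) is already established, so O(not s).
Premises 4, 7 do not contribute to this derivation.
So O(not s) follows.

Yes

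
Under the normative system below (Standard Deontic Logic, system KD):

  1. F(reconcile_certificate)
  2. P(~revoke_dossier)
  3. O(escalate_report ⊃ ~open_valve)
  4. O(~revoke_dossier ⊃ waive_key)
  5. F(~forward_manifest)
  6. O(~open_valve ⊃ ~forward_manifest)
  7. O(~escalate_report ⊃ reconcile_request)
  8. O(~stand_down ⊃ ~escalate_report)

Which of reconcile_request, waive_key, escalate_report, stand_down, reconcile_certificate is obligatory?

Premise 5 is F(~forward_manifest), i.e. O(forward_manifest).
Premise 6, O(~open_valve ⊃ ~forward_manifest), contraposes to O(forward_manifest ⊃ open_valve); with O(forward_manifest) we get O(open_valve).
Premise 3, O(escalate_report ⊃ ~open_valve), contraposes to O(open_valve ⊃ ~escalate_report); with O(open_valve) we get O(~escalate_report).
With premise 7, O(~escalate_report ⊃ reconcile_request), the K-axiom yields O(reconcile_request).
So O(reconcile_request) holds — reconcile_request is obligatory. None of the other listed options is made obligatory by any chain of premises.

reconcile_request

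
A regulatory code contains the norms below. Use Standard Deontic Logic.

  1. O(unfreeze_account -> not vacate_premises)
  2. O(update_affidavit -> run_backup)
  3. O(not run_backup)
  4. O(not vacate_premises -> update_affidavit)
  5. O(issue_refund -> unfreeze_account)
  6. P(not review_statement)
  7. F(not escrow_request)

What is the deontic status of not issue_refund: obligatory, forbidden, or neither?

Premise 3 gives O(not run_backup).
Premise 2 is O(update_affidavit -> run_backup); contrapositively O(not run_backup -> not update_affidavit). Since O(not run_backup) holds, K gives O(not update_affidavit).
The contrapositive of premise 4 (O(not vacate_premises -> update_affidavit)) is O(not update_affidavit -> vacate_premises), and O(not update_affidavit) is already established, so O(vacate_premises).
Premise 1 is O(unfreeze_account -> not vacate_premises); contrapositively O(vacate_premises -> not unfreeze_account). Since O(vacate_premises) holds, K gives O(not unfreeze_account).
Premise 5 is O(issue_refund -> unfreeze_account); contrapositively O(not unfreeze_account -> not issue_refund). Since O(not unfreeze_account) holds, K gives O(not issue_refund).
Premises 6, 7 do not contribute to this derivation.
Hence not issue_refund is obligatory.

Obligatory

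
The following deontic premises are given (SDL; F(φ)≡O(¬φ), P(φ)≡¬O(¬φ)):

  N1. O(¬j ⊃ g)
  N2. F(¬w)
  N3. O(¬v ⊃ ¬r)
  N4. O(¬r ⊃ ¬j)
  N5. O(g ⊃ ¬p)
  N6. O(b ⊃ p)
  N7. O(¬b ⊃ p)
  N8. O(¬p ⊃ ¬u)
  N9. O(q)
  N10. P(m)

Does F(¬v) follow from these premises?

Yes

Premises 6 and 7 are O(b ⊃ p) and O(¬b ⊃ p); every ideal world satisfies b or ¬b, so in either case p holds — hence O(p).
Premise 5 is O(g ⊃ ¬p); contrapositively O(p ⊃ ¬g). Since O(p) holds, K gives O(¬g).
The contrapositive of premise 1 (O(¬j ⊃ g)) is O(¬g ⊃ j), and O(¬g) is already established, so O(j).
Premise 4, O(¬r ⊃ ¬j), contraposes to O(j ⊃ r); with O(j) we get O(r).
Premise 3 is O(¬v ⊃ ¬r); contrapositively O(r ⊃ v). Since O(r) holds, K gives O(v).
Premises 2, 8, 9, 10 do not contribute to this derivation.
So O(v) holds, i.e. F(¬v). The claim follows.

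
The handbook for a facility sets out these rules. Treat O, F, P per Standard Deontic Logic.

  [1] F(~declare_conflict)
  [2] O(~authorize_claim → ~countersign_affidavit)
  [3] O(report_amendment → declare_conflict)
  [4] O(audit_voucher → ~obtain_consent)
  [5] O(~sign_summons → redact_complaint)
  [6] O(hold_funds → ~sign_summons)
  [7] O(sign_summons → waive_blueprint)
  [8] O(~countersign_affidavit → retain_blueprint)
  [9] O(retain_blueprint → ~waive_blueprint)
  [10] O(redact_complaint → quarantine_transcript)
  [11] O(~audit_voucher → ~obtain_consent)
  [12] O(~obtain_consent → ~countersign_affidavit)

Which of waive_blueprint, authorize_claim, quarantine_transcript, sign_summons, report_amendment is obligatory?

Premises 4 and 11 are O(audit_voucher → ~obtain_consent) and O(~audit_voucher → ~obtain_consent); every ideal world satisfies audit_voucher or ~audit_voucher, so in either case ~obtain_consent holds — hence O(~obtain_consent).
From O(~obtain_consent) and premise 12, O(~obtain_consent → ~countersign_affidavit), we obtain O(~countersign_affidavit).
Premise 8 is O(~countersign_affidavit → retain_blueprint); since O(~countersign_affidavit), deontic closure gives O(retain_blueprint).
With premise 9, O(retain_blueprint → ~waive_blueprint), the K-axiom yields O(~waive_blueprint).
Premise 7 is O(sign_summons → waive_blueprint); contrapositively O(~waive_blueprint → ~sign_summons). Since O(~waive_blueprint) holds, K gives O(~sign_summons).
Applying K to premise 5 (O(~sign_summons → redact_complaint)) and O(~sign_summons) yields O(redact_complaint).
Applying K to premise 10 (O(redact_complaint → quarantine_transcript)) and O(redact_complaint) yields O(quarantine_transcript).
So O(quarantine_transcript) holds — quarantine_transcript is obligatory. None of the other listed options is made obligatory by any chain of premises.

quarantine_transcript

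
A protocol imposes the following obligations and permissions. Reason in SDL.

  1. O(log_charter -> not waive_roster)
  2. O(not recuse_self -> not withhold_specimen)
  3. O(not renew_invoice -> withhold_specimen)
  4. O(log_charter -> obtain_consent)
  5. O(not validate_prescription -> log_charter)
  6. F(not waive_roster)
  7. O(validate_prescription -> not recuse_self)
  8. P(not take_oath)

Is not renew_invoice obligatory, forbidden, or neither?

Premise 6, F(not waive_roster), is equivalent to O(waive_roster).
Premise 1 is O(log_charter -> not waive_roster); contrapositively O(waive_roster -> not log_charter). Since O(waive_roster) holds, K gives O(not log_charter).
The contrapositive of premise 5 (O(not validate_prescription -> log_charter)) is O(not log_charter -> validate_prescription), and O(not log_charter) is already established, so O(validate_prescription).
Applying K to premise 7 (O(validate_prescription -> not recuse_self)) and O(validate_prescription) yields O(not recuse_self).
From O(not recuse_self) and premise 2, O(not recuse_self -> not withhold_specimen), we obtain O(not withhold_specimen).
Premise 3 is O(not renew_invoice -> withhold_specimen); contrapositively O(not withhold_specimen -> renew_invoice). Since O(not withhold_specimen) holds, K gives O(renew_invoice).
Premises 4, 8 do not contribute to this derivation.
Thus O(renew_invoice), which is F(not renew_invoice): not renew_invoice is forbidden.

Forbidden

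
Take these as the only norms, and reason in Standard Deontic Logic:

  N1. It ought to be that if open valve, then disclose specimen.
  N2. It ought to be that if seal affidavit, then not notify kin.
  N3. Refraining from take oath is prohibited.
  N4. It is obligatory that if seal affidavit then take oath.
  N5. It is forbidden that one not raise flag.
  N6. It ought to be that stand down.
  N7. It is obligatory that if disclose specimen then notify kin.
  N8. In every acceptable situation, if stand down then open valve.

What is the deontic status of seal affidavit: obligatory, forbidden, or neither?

From premise 6 we have O(stand_down).
With premise 8, O(stand_down → open_valve), the K-axiom yields O(open_valve).
From O(open_valve) and premise 1, O(open_valve → disclose_specimen), we obtain O(disclose_specimen).
Applying K to premise 7 (O(disclose_specimen → notify_kin)) and O(disclose_specimen) yields O(notify_kin).
The contrapositive of premise 2 (O(seal_affidavit → ¬notify_kin)) is O(notify_kin → ¬seal_affidavit), and O(notify_kin) is already established, so O(¬seal_affidavit).
Premises 3, 4, 5 do not contribute to this derivation.
Thus O(¬seal_affidavit), which is F(seal_affidavit): seal_affidavit is forbidden.

Forbidden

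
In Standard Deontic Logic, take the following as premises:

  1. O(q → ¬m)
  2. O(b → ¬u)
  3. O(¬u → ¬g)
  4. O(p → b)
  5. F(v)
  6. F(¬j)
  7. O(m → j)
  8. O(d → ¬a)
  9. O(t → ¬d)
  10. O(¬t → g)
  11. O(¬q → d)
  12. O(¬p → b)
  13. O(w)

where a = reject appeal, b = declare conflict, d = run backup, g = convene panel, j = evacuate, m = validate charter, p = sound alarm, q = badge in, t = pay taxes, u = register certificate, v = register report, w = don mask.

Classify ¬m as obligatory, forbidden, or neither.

Obligatory

By case analysis on ¬p: premise 12 gives O(¬p → b) and premise 4 gives O(p → b), so O(b) either way.
From O(b) and premise 2, O(b → ¬u), we obtain O(¬u).
Applying K to premise 3 (O(¬u → ¬g)) and O(¬u) yields O(¬g).
Premise 10, O(¬t → g), contraposes to O(¬g → t); with O(¬g) we get O(t).
Applying K to premise 9 (O(t → ¬d)) and O(t) yields O(¬d).
The contrapositive of premise 11 (O(¬q → d)) is O(¬d → q), and O(¬d) is already established, so O(q).
Premise 1 is O(q → ¬m); since O(q), deontic closure gives O(¬m).
Premises 5, 6, 7, 8, 13 do not contribute to this derivation.
Hence ¬m is obligatory.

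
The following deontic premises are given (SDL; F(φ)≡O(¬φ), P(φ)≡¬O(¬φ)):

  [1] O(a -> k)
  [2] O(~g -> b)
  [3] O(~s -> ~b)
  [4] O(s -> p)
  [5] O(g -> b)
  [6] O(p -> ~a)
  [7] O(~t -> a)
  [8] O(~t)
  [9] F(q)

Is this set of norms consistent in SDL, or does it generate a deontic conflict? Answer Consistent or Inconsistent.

Inconsistent

Premises 5 and 2 cover both cases: O(g -> b) and O(~g -> b). Since g ∨ ~g is a tautology, O(b) follows.
Premise 3 is O(~s -> ~b); contrapositively O(b -> s). Since O(b) holds, K gives O(s).
With premise 4, O(s -> p), the K-axiom yields O(p).
Premise 6 is O(p -> ~a); since O(p), deontic closure gives O(~a).
The contrapositive of premise 7 (O(~t -> a)) is O(~a -> t), and O(~a) is already established, so O(t).
However, premise 8 gives O(~t).
We now have both O(t) and O(~t) — t is simultaneously obligatory and forbidden, violating the D-axiom.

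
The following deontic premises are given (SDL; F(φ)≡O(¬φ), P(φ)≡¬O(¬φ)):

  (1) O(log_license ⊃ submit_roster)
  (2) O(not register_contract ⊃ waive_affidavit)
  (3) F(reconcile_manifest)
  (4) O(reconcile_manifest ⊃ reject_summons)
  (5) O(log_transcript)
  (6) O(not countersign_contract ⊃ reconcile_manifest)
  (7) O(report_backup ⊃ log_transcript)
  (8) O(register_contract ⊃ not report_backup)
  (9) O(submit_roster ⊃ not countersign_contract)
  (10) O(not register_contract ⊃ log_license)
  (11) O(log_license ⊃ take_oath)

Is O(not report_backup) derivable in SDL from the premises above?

Yes

F(reconcile_manifest) at premise 3 means O(not reconcile_manifest).
Premise 6, O(not countersign_contract ⊃ reconcile_manifest), contraposes to O(not reconcile_manifest ⊃ countersign_contract); with O(not reconcile_manifest) we get O(countersign_contract).
Premise 9 is O(submit_roster ⊃ not countersign_contract); contrapositively O(countersign_contract ⊃ not submit_roster). Since O(countersign_contract) holds, K gives O(not submit_roster).
Premise 1, O(log_license ⊃ submit_roster), contraposes to O(not submit_roster ⊃ not log_license); with O(not submit_roster) we get O(not log_license).
Premise 10 is O(not register_contract ⊃ log_license); contrapositively O(not log_license ⊃ register_contract). Since O(not log_license) holds, K gives O(register_contract).
Applying K to premise 8 (O(register_contract ⊃ not report_backup)) and O(register_contract) yields O(not report_backup).
Premises 2, 4, 5, 7, 11 do not contribute to this derivation.
So O(not report_backup) follows.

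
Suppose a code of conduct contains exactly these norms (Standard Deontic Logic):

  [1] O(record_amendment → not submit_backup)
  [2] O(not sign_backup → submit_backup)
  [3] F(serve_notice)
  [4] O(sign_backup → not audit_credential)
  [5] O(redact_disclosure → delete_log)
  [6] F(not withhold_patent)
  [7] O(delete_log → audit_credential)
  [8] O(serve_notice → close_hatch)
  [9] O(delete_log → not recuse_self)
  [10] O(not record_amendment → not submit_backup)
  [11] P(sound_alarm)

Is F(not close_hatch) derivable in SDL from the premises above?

Premise 8 is O(serve_notice → close_hatch), but O(serve_notice) is not derivable from the premises, so it does not yield O(close_hatch).
No other premise forces O(close_hatch). An ideal world satisfying every premise can still have not close_hatch true, so F(not close_hatch) is not derivable.

No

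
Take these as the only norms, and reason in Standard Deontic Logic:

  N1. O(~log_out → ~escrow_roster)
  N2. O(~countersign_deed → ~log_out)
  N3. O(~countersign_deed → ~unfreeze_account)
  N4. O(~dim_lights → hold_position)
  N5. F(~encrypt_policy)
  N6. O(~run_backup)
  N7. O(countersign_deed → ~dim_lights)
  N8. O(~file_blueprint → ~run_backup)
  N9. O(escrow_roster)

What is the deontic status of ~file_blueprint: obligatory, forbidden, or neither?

Premise 8 is O(~file_blueprint → ~run_backup); even if O(~run_backup) held, inferring O(~file_blueprint) would be affirming the consequent — invalid.
No premise or chain of K-axiom applications forces O(~file_blueprint), and none forces O(file_blueprint). So ~file_blueprint is neither obligatory nor forbidden under these norms.

Neither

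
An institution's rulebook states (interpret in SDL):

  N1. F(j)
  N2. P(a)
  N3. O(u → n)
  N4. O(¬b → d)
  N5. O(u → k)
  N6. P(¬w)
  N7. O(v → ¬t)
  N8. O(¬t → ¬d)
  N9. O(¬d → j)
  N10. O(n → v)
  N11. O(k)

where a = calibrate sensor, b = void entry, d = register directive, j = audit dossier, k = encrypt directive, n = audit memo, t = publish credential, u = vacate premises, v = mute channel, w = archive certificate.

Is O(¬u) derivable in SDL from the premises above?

F(j) at premise 1 means O(¬j).
The contrapositive of premise 9 (O(¬d → j)) is O(¬j → d), and O(¬j) is already established, so O(d).
Premise 8 is O(¬t → ¬d); contrapositively O(d → t). Since O(d) holds, K gives O(t).
The contrapositive of premise 7 (O(v → ¬t)) is O(t → ¬v), and O(t) is already established, so O(¬v).
The contrapositive of premise 10 (O(n → v)) is O(¬v → ¬n), and O(¬v) is already established, so O(¬n).
The contrapositive of premise 3 (O(u → n)) is O(¬n → ¬u), and O(¬n) is already established, so O(¬u).
Premises 2, 4, 5, 6, 11 do not contribute to this derivation.
So O(¬u) follows.

Yes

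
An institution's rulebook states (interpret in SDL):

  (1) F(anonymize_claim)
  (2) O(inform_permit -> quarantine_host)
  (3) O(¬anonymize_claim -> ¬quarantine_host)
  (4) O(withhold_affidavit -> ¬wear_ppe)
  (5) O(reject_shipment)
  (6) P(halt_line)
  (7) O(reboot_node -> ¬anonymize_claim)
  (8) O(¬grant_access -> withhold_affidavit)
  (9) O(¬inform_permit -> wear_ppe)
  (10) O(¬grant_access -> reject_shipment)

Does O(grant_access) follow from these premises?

Premise 1, F(anonymize_claim), is equivalent to O(¬anonymize_claim).
From O(¬anonymize_claim) and premise 3, O(¬anonymize_claim -> ¬quarantine_host), we obtain O(¬quarantine_host).
Premise 2 is O(inform_permit -> quarantine_host); contrapositively O(¬quarantine_host -> ¬inform_permit). Since O(¬quarantine_host) holds, K gives O(¬inform_permit).
From O(¬inform_permit) and premise 9, O(¬inform_permit -> wear_ppe), we obtain O(wear_ppe).
Premise 4, O(withhold_affidavit -> ¬wear_ppe), contraposes to O(wear_ppe -> ¬withhold_affidavit); with O(wear_ppe) we get O(¬withhold_affidavit).
The contrapositive of premise 8 (O(¬grant_access -> withhold_affidavit)) is O(¬withhold_affidavit -> grant_access), and O(¬withhold_affidavit) is already established, so O(grant_access).
Premises 5, 6, 7, 10 do not contribute to this derivation.
So O(grant_access) follows.

Yes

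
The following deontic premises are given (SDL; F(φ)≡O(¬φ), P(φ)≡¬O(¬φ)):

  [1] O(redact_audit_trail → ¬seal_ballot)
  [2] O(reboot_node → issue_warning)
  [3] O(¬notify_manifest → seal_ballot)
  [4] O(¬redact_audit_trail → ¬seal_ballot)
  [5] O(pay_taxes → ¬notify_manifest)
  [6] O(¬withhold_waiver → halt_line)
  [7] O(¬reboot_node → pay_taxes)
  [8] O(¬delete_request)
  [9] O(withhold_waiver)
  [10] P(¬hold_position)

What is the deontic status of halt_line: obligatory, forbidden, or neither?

Premise 6 is O(¬withhold_waiver → halt_line), but O(¬withhold_waiver) is not derivable from the premises, so it does not yield O(halt_line).
No premise or chain of K-axiom applications forces O(halt_line), and none forces O(¬halt_line). So halt_line is neither obligatory nor forbidden under these norms.

Neither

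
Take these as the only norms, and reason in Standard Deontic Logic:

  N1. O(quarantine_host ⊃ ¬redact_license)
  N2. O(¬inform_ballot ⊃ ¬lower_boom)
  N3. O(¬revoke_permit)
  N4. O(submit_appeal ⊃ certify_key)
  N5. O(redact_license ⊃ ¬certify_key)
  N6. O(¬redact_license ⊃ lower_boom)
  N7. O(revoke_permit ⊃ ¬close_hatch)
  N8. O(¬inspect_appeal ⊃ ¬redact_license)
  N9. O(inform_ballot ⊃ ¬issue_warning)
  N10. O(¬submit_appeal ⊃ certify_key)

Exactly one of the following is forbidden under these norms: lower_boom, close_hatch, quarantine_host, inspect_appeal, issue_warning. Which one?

issue_warning

By case analysis on ¬submit_appeal: premise 10 gives O(¬submit_appeal ⊃ certify_key) and premise 4 gives O(submit_appeal ⊃ certify_key), so O(certify_key) either way.
Premise 5 is O(redact_license ⊃ ¬certify_key); contrapositively O(certify_key ⊃ ¬redact_license). Since O(certify_key) holds, K gives O(¬redact_license).
With premise 6, O(¬redact_license ⊃ lower_boom), the K-axiom yields O(lower_boom).
The contrapositive of premise 2 (O(¬inform_ballot ⊃ ¬lower_boom)) is O(lower_boom ⊃ inform_ballot), and O(lower_boom) is already established, so O(inform_ballot).
Applying K to premise 9 (O(inform_ballot ⊃ ¬issue_warning)) and O(inform_ballot) yields O(¬issue_warning).
So O(¬issue_warning) holds, i.e. issue_warning is forbidden. None of the other listed options is forbidden under the premises.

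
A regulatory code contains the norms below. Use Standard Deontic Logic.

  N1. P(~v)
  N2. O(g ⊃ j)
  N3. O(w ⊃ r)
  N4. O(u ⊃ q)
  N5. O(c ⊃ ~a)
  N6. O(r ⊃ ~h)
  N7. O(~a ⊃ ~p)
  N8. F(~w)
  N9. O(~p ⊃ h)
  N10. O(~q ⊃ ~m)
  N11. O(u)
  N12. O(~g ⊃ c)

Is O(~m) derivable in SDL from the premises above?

No

Premise 10 is O(~q ⊃ ~m), but O(~q) is not derivable from the premises, so it does not yield O(~m).
No other premise forces O(~m). An ideal world satisfying every premise can still have ~m false, so O(~m) is not derivable.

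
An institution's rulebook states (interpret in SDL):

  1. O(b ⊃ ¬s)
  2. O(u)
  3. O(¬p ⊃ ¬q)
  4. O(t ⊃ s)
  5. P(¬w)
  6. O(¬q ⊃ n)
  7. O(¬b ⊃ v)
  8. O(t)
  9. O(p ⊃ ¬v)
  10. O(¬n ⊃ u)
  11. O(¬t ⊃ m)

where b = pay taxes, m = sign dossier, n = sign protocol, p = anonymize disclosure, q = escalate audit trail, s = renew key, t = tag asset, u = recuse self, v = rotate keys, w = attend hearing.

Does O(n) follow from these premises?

Premise 8 states O(t) outright.
With premise 4, O(t ⊃ s), the K-axiom yields O(s).
The contrapositive of premise 1 (O(b ⊃ ¬s)) is O(s ⊃ ¬b), and O(s) is already established, so O(¬b).
From O(¬b) and premise 7, O(¬b ⊃ v), we obtain O(v).
Premise 9, O(p ⊃ ¬v), contraposes to O(v ⊃ ¬p); with O(v) we get O(¬p).
With premise 3, O(¬p ⊃ ¬q), the K-axiom yields O(¬q).
Premise 6 is O(¬q ⊃ n); since O(¬q), deontic closure gives O(n).
Premises 2, 5, 10, 11 do not contribute to this derivation.
So O(n) follows.

Yes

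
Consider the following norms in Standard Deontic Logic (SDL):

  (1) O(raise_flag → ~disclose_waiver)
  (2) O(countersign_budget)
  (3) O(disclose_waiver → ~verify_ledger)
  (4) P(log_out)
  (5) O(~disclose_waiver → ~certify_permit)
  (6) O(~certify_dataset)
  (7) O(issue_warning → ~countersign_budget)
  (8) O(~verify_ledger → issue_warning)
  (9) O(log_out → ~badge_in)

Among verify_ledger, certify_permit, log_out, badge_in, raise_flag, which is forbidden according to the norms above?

From premise 2 we have O(countersign_budget).
The contrapositive of premise 7 (O(issue_warning → ~countersign_budget)) is O(countersign_budget → ~issue_warning), and O(countersign_budget) is already established, so O(~issue_warning).
The contrapositive of premise 8 (O(~verify_ledger → issue_warning)) is O(~issue_warning → verify_ledger), and O(~issue_warning) is already established, so O(verify_ledger).
Premise 3 is O(disclose_waiver → ~verify_ledger); contrapositively O(verify_ledger → ~disclose_waiver). Since O(verify_ledger) holds, K gives O(~disclose_waiver).
Premise 5 is O(~disclose_waiver → ~certify_permit); since O(~disclose_waiver), deontic closure gives O(~certify_permit).
So O(~certify_permit) holds, i.e. certify_permit is forbidden. None of the other listed options is forbidden under the premises.

certify_permit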